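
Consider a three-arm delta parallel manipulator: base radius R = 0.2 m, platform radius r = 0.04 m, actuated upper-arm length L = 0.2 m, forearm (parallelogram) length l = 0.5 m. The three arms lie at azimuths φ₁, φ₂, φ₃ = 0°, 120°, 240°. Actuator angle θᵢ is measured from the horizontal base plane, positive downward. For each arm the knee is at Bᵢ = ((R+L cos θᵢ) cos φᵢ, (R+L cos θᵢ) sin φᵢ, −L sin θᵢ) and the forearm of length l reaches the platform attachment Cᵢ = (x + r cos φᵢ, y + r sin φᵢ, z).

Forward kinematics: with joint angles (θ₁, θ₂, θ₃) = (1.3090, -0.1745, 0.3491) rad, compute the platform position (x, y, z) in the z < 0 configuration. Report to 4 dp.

(-0.2387, 0.0680, -0.3991)

arm 1 at φ=0.0°: (R−r)+L cos θ1 = 0.2118;  O1 = (0.2118, 0.0000, -0.1932)
arm 2 at φ=120.0°: (R−r)+L cos θ2 = 0.3570;  O2 = (-0.1785, 0.3091, 0.0347)
arm 3 at φ=240.0°: (R−r)+L cos θ3 = 0.3479;  O3 = (-0.1740, -0.3013, -0.0684)
subtract pairs → two planes through P
[-0.7805 0.6183 0.4558]·P = 0.0465;  [-0.7715 -0.6026 0.2495]·P = 0.0436
det = 0.9473;  x = -0.0580+0.4528z,  y = 0.0019+-0.1656z
sphere 1 gives Az²+Bz+C=0 with A=1.2325, B=0.1414, C=-0.1399;  B²−4AC=0.7097;  roots -0.3991, 0.2844;  negative root z = -0.3991
x = -0.2387, y = 0.0680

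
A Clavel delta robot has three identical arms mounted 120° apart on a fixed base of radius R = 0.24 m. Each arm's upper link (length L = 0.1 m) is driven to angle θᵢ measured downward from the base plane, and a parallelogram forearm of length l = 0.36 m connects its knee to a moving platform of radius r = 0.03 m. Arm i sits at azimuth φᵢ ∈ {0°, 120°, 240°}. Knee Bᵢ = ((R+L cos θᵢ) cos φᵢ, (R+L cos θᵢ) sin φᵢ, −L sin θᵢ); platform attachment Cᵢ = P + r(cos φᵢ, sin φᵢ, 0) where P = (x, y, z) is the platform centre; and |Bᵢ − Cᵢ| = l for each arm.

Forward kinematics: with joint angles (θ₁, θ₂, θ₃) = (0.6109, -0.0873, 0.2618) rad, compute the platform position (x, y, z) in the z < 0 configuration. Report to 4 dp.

(-0.0311, 0.0151, -0.2155)

φ1=0.0°: virtual centre (0.2919, 0.0000, -0.0574), radius l
φ2=120.0°: virtual centre (-0.1548, 0.2681, 0.0087), radius l
arm 3 at φ=240.0°: e+L cos θ3 = 0.3066;  S3 = (-0.1533, -0.2655, -0.0259)
subtract pairs → two planes through P
linear system: -0.8934x+0.5363y = 0.0074−0.1322z; -0.8904x+-0.5310y = 0.0062−0.0630z
det = 0.9520;  x = -0.0076+0.1092z,  y = 0.0012+-0.0645z
sphere 1 gives Az²+Bz+C=0 with A=1.0161, B=0.0492, C=-0.0366;  B²−4AC=0.1511;  roots -0.2155, 0.1671;  negative root z = -0.2155
x = -0.0311, y = 0.0151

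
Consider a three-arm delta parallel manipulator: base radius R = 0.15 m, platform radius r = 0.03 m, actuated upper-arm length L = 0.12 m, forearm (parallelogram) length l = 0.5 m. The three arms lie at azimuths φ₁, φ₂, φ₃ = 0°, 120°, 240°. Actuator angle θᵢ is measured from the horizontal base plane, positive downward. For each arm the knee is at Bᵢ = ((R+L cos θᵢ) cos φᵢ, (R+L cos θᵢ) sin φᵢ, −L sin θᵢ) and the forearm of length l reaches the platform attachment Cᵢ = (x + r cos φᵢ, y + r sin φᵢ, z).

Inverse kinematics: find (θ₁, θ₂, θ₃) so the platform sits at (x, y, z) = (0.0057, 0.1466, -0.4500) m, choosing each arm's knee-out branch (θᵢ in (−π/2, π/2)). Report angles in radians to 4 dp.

φ1=0.0° → target in arm frame (0.0057, 0.1466)
  A cos θ + B sin θ = C:  0.1143·cos θ + -0.4500·sin θ = -0.0061
  θ1 = atan2(B,A) + arccos(C/0.4643) = 0.2618
rotate P by −φ2: (0.1241, -0.0782, -0.4500)
  A cos θ + B sin θ = C:  -0.0041·cos θ + -0.4500·sin θ = 0.1123
  √(A²+B²)=0.4500;  θ2 = -1.5799+1.3185 ≈ -0.2614
arm 3 (φ=240.0°): x'=-0.1298, y'=-0.0684
  e−x'=0.2498;  (l²−L²−(e−x')²−y'²−z²)/2L = -0.1416
  √(A²+B²)=0.5147;  θ3 = -1.0640+1.8495 ≈ 0.7854

θ₁ = 0.2618, θ₂ = -0.2614, θ₃ = 0.7854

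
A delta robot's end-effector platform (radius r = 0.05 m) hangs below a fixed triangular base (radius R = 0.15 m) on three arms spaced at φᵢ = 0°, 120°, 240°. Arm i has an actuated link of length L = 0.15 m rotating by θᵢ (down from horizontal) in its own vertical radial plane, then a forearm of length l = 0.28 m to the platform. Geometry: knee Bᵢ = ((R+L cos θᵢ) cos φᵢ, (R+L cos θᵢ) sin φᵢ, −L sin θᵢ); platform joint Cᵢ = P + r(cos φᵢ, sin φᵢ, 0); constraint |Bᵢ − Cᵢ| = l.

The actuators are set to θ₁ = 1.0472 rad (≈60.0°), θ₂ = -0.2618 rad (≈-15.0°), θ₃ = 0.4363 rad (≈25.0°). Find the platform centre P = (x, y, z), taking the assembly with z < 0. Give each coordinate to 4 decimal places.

(-0.0954, 0.0466, -0.1855)

φ1=0.0°: virtual centre (0.1750, 0.0000, -0.1299), radius l
arm 2 at φ=120.0°: ρ2 = 0.2449;  centre 2 = (-0.1224, 0.2121, 0.0388)
centre 3 = (0.2359·cos240.0°, 0.2359·sin240.0°, -0.0634) = (-0.1180, -0.2043, -0.0634)
|centre ₂|²−|centre ₁|² = 0.0140;  |centre ₃|²−|centre ₁|² = 0.0122
linear system: -0.5949x+0.4242y = 0.0140−0.3375z; -0.5859x+-0.4087y = 0.0122−0.1330z
det = 0.4917;  x = -0.0221+0.3953z,  y = 0.0019+-0.2412z
into |P−centre ₁|² = l²: 1.2144z² + 0.1030z + -0.0227 = 0;  Δ = 0.1207;  z = -0.1855 or 0.1006 → z<0 root = -0.1855
x = -0.0954, y = 0.0466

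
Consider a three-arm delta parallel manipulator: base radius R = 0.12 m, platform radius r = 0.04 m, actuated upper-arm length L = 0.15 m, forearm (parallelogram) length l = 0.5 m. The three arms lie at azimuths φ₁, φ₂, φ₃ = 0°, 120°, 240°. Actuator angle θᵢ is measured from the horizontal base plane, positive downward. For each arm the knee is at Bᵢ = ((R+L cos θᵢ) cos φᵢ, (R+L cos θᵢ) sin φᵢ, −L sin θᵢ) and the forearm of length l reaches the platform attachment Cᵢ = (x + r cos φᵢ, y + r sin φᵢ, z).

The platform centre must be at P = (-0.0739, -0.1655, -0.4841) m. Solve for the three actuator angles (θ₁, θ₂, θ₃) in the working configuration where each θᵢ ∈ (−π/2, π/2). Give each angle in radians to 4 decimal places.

arm 1 (φ=0.0°): x'=-0.0739, y'=-0.1655
  A=0.1539, B=-0.4841, C=(l²−L²−A²−y'²−z²)/(2L)=-0.1931
  θ1 = atan2(B,A) + arccos(C/0.5080) = 0.6977
arm 2 (φ=120.0°): x'=-0.1064, y'=0.1467
  A=0.1864, B=-0.4841, C=(l²−L²−A²−y'²−z²)/(2L)=-0.2104
  γ=atan2(-0.4841,0.1864)=-1.2033;  ψ=arccos(-0.4056)=1.9885;  θ2=γ+ψ≈0.7852
φ3=240.0° → target in arm frame (0.1803, 0.0188)
  A cos θ + B sin θ = C:  -0.1003·cos θ + -0.4841·sin θ = -0.0575
  γ=atan2(-0.4841,-0.1003)=-1.7750;  ψ=arccos(-0.1164)=1.6874;  θ3=γ+ψ≈-0.0876

θ₁ = 0.6977, θ₂ = 0.7852, θ₃ = -0.0876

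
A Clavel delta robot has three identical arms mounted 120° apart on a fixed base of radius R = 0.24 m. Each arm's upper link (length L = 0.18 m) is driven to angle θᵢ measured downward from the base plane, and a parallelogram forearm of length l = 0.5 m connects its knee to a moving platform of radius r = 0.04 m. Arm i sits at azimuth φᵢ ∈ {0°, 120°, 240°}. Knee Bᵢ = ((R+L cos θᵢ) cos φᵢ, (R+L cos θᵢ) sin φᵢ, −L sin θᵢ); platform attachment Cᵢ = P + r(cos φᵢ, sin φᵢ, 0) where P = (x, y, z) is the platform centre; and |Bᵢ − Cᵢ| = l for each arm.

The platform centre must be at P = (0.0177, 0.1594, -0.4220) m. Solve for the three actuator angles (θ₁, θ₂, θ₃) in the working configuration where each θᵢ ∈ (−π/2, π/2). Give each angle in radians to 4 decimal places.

φ1=0.0° → target in arm frame (0.0177, 0.1594)
  A cos θ + B sin θ = C:  0.1823·cos θ + -0.4220·sin θ = -0.0531
  √(A²+B²)=0.4597;  θ1 = -1.1630+1.6866 ≈ 0.5236
rotate P by −φ2: (0.1292, -0.0950, -0.4220)
  A=0.0708, B=-0.4220, C=(l²−L²−A²−y'²−z²)/(2L)=0.0708
  θ2 = atan2(B,A) + arccos(C/0.4279) = 0.0001
rotate P by −φ3: (-0.1469, -0.0644, -0.4220)
  A=0.3469, B=-0.4220, C=(l²−L²−A²−y'²−z²)/(2L)=-0.2360
  θ3 = atan2(B,A) + arccos(C/0.5463) = 1.1348

θ₁ = 0.5236, θ₂ = 0.0001, θ₃ = 1.1348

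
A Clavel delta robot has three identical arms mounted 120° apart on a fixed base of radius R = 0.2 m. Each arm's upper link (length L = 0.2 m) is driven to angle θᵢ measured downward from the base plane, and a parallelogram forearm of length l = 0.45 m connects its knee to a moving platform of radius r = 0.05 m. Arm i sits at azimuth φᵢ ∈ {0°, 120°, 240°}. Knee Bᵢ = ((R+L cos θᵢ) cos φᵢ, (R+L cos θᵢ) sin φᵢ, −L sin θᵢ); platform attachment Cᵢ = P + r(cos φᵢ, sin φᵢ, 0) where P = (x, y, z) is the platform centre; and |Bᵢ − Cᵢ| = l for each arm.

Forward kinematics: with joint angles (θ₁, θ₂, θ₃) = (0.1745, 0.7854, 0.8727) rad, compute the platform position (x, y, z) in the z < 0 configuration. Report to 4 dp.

(0.1159, 0.0155, -0.4206)

arm 1 at φ=0.0°: (R−r)+L cos θ1 = 0.3470;  O1 = (0.3470, 0.0000, -0.0347)
φ2=120.0°: virtual centre (-0.1457, 0.2524, -0.1414), radius l
φ3=240.0°: virtual centre (-0.1393, -0.2412, -0.1532), radius l
eliminate P² terms by subtracting sphere 1 from 2 and 3
[-0.9853 0.5048 -0.2134]·P = -0.0167;  [-0.9725 -0.4825 -0.2370]·P = -0.0205
det = 0.9663;  x = 0.0190+-0.2303z,  y = 0.0042+-0.0269z
sphere 1 gives Az²+Bz+C=0 with A=1.0538, B=0.2203, C=-0.0937;  B²−4AC=0.4437;  roots -0.4206, 0.2115;  negative root z = -0.4206
x = 0.1159, y = 0.0155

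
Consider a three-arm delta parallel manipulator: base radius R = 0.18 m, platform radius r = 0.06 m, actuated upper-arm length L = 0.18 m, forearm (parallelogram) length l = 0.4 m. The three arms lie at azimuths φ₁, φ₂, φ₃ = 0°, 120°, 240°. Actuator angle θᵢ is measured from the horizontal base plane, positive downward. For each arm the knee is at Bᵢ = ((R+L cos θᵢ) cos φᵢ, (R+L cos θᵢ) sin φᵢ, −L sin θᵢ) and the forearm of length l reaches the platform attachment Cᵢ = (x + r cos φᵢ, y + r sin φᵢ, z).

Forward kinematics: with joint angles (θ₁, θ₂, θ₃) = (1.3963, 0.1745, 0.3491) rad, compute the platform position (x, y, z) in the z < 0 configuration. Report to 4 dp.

centre 1 = (0.1513·cos0.0°, 0.1513·sin0.0°, -0.1773) = (0.1513, 0.0000, -0.1773)
arm 2 at φ=120.0°: (R−r)+L cos θ2 = 0.2973;  centre 2 = (-0.1486, 0.2574, -0.0313)
centre 3 = (0.2891·cos240.0°, 0.2891·sin240.0°, -0.0616) = (-0.1446, -0.2504, -0.0616)
eliminate P² terms by subtracting sphere 1 from 2 and 3
plane₁₂: -0.5998x+0.5149y+0.2920z = 0.0350
Cramer: x(z) = -0.0572+0.4387z;  y(z) = 0.0015-0.0562z
into |P−centre ₁|² = l²: 1.1956z² + 0.1715z + -0.0851 = 0;  Δ = 0.4366;  z = -0.3480 or 0.2046 → z<0 root = -0.3480
x = -0.2098, y = 0.0210

(-0.2098, 0.0210, -0.3480)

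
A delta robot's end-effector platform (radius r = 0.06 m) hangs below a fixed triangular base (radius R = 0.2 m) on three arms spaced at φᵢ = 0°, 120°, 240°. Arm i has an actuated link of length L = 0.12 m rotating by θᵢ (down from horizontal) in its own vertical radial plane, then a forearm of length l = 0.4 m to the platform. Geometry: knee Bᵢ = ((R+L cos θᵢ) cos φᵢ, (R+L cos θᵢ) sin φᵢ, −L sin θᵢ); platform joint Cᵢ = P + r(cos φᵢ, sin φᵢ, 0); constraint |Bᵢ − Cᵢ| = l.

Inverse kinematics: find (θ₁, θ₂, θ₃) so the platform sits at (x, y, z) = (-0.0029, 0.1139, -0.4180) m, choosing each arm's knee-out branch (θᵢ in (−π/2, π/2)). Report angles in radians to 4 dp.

rotate P by −φ1: (-0.0029, 0.1139, -0.4180)
  e−x'=0.1429;  (l²−L²−(e−x')²−y'²−z²)/2L = -0.2605
  √(A²+B²)=0.4418;  θ1 = -1.2414+2.2015 ≈ 0.9601
φ2=120.0° → target in arm frame (0.1001, -0.0544)
  e−x'=0.0399;  (l²−L²−(e−x')²−y'²−z²)/2L = -0.1403
  √(A²+B²)=0.4199;  θ2 = -1.4756+1.9116 ≈ 0.4360
φ3=240.0° → target in arm frame (-0.0972, -0.0595)
  A cos θ + B sin θ = C:  0.2372·cos θ + -0.4180·sin θ = -0.3705
  γ=atan2(-0.4180,0.2372)=-1.0547;  ψ=arccos(-0.7709)=2.4510;  θ3=γ+ψ≈1.3964

θ₁ = 0.9601, θ₂ = 0.4360, θ₃ = 1.3964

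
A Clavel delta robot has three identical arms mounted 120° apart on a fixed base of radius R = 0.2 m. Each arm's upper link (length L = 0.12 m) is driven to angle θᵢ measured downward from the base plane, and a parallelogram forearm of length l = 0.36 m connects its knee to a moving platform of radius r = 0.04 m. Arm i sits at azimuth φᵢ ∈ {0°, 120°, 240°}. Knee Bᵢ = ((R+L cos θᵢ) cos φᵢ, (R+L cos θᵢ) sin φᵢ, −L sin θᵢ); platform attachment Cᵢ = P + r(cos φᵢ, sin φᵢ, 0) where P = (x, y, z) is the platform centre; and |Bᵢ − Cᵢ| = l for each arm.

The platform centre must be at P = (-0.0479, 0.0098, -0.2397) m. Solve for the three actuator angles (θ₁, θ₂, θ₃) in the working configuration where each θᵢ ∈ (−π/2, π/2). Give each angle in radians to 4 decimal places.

θ₁ = 0.5239, θ₂ = -0.1744, θ₃ = -0.0002

arm 1 (φ=0.0°): x'=-0.0479, y'=0.0098
  A cos θ + B sin θ = C:  0.2079·cos θ + -0.2397·sin θ = 0.0601
  γ=atan2(-0.2397,0.2079)=-0.8563;  ψ=arccos(0.1894)=1.3802;  θ1=γ+ψ≈0.5239
arm 2 (φ=120.0°): x'=0.0324, y'=0.0366
  e−x'=0.1276;  (l²−L²−(e−x')²−y'²−z²)/2L = 0.1672
  θ2 = atan2(B,A) + arccos(C/0.2715) = -0.1744
φ3=240.0° → target in arm frame (0.0155, -0.0464)
  A cos θ + B sin θ = C:  0.1445·cos θ + -0.2397·sin θ = 0.1446
  γ=atan2(-0.2397,0.1445)=-1.0282;  ψ=arccos(0.5166)=1.0280;  θ3=γ+ψ≈-0.0002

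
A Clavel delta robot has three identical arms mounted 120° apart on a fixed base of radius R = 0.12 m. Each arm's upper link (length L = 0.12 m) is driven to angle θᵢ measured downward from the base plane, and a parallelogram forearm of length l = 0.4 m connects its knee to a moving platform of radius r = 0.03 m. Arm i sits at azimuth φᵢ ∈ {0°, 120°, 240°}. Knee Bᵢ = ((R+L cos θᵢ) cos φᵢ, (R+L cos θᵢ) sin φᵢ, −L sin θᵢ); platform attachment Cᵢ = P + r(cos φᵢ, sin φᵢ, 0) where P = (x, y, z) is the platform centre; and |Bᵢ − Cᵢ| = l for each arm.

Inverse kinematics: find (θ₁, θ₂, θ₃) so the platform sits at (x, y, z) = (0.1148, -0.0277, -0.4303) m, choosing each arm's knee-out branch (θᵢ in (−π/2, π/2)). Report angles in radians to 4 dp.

φ1=0.0° → target in arm frame (0.1148, -0.0277)
  e−x'=-0.0248;  (l²−L²−(e−x')²−y'²−z²)/2L = -0.1706
  θ1 = atan2(B,A) + arccos(C/0.4310) = 0.3493
φ2=120.0° → target in arm frame (-0.0814, -0.0856)
  A cos θ + B sin θ = C:  0.1714·cos θ + -0.4303·sin θ = -0.3177
  γ=atan2(-0.4303,0.1714)=-1.1918;  ψ=arccos(-0.6860)=2.3267;  θ2=γ+ψ≈1.1350
φ3=240.0° → target in arm frame (-0.0334, 0.1133)
  e−x'=0.1234;  (l²−L²−(e−x')²−y'²−z²)/2L = -0.2817
  √(A²+B²)=0.4476;  θ3 = -1.2915+2.2516 ≈ 0.9601

θ₁ = 0.3493, θ₂ = 1.1350, θ₃ = 0.9601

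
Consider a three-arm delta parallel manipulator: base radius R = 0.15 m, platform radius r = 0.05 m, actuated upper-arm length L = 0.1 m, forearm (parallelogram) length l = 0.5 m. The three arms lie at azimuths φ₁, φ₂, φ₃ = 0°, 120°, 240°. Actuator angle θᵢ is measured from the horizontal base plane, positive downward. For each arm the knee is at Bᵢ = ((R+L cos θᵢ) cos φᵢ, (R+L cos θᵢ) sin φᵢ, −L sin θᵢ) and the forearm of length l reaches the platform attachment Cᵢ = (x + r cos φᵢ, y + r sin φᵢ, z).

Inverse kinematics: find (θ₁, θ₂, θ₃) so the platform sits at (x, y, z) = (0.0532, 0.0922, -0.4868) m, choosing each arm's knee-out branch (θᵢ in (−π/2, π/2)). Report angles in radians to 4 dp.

φ1=0.0° → target in arm frame (0.0532, 0.0922)
  A=0.0468, B=-0.4868, C=(l²−L²−A²−y'²−z²)/(2L)=-0.0383
  θ1 = atan2(B,A) + arccos(C/0.4890) = 0.1743
rotate P by −φ2: (0.0532, -0.0922, -0.4868)
  A cos θ + B sin θ = C:  0.0468·cos θ + -0.4868·sin θ = -0.0383
  θ2 = atan2(B,A) + arccos(C/0.4890) = 0.1741
arm 3 (φ=240.0°): x'=-0.1064, y'=0.0000
  A cos θ + B sin θ = C:  0.2064·cos θ + -0.4868·sin θ = -0.1980
  √(A²+B²)=0.5288;  θ3 = -1.1697+1.9546 ≈ 0.7849

θ₁ = 0.1743, θ₂ = 0.1741, θ₃ = 0.7849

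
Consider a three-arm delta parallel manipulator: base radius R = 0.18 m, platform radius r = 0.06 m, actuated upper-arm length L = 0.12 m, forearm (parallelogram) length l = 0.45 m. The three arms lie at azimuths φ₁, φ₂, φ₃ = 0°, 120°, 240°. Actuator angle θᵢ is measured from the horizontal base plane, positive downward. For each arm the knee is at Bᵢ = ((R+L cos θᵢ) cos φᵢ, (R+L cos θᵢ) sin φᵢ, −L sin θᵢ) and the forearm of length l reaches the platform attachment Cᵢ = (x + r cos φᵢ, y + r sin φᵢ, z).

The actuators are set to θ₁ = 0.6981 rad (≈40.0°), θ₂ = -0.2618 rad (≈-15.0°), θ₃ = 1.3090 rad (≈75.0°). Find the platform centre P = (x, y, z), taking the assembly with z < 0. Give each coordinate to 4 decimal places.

(-0.0139, 0.2070, -0.4067)

φ1=0.0°: virtual centre (0.2119, 0.0000, -0.0771), radius l
arm 2 at φ=120.0°: ρ2 = 0.2359;  centre 2 = (-0.1180, 0.2043, 0.0311)
centre 3 = (0.1511·cos240.0°, 0.1511·sin240.0°, -0.1159) = (-0.0755, -0.1308, -0.1159)
eliminate P² terms by subtracting sphere 1 from 2 and 3
linear system: -0.6598x+0.4086y = 0.0058−0.2164z; -0.5749x+-0.2616y = -0.0146−-0.0776z
Cramer: x(z) = 0.0110+0.0612z;  y(z) = 0.0318-0.4308z
quadratic in z: (1.1893)z²+(0.1023)z+(-0.1552)=0, √Δ=0.8652 → z ∈ {-0.4067, 0.3207}; z = -0.4067 (taking z<0)
x = -0.0139, y = 0.2070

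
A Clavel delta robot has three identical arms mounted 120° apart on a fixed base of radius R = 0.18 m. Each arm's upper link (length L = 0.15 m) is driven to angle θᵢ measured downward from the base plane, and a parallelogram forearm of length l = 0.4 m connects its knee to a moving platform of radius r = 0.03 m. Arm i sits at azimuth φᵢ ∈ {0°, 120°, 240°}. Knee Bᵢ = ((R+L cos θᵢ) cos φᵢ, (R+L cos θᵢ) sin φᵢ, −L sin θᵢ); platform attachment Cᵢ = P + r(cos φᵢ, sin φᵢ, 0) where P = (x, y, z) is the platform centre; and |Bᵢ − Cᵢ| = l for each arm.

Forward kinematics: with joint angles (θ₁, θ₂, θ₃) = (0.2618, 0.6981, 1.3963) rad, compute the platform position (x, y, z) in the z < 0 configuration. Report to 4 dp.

(0.1156, 0.0997, -0.3822)

φ1=0.0°: virtual centre (0.2949, 0.0000, -0.0388), radius l
arm 2 at φ=120.0°: e+L cos θ2 = 0.2649;  centre 2 = (-0.1325, 0.2294, -0.0964)
centre 3 = (0.1760·cos240.0°, 0.1760·sin240.0°, -0.1477) = (-0.0880, -0.1525, -0.1477)
subtract pairs → two planes through P
plane₁₂: -0.8547x+0.4588y+-0.1152z = -0.0090
Cramer: x(z) = 0.0312-0.2207z;  y(z) = 0.0385-0.1600z
quadratic in z: (1.0743)z²+(0.1817)z+(-0.0875)=0, √Δ=0.6395 → z ∈ {-0.3822, 0.2131}; z = -0.3822 (taking z<0)
x = 0.1156, y = 0.0997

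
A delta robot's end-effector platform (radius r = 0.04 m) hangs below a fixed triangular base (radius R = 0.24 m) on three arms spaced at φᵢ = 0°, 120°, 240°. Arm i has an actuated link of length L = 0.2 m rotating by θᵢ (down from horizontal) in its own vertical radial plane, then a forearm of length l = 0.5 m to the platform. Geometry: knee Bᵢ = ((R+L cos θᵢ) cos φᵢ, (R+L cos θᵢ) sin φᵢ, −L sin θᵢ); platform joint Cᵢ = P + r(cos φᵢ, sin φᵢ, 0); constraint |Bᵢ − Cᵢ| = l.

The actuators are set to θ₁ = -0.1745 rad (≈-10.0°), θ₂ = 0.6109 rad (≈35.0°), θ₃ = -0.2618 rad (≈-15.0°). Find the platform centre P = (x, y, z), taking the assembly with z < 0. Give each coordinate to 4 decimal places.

φ1=0.0°: virtual centre (0.3970, 0.0000, 0.0347), radius l
arm 2 at φ=120.0°: (R−r)+L cos θ2 = 0.3638;  S2 = (-0.1819, 0.3151, -0.1147)
S3 = (0.3932·cos240.0°, 0.3932·sin240.0°, 0.0518) = (-0.1966, -0.3405, 0.0518)
|S₂|²−|S₁|² = -0.0133;  |S₃|²−|S₁|² = -0.0015
[-1.1578 0.6302 -0.2989]·P = -0.0133;  [-1.1871 -0.6810 0.0341]·P = -0.0015
det = 1.5365;  x = 0.0065+-0.1185z,  y = -0.0091+0.2566z
quadratic in z: (1.0799)z²+(0.0184)z+(-0.0962)=0, √Δ=0.6450 → z ∈ {-0.3072, 0.2901}; z = -0.3072 (taking z<0)
x = 0.0429, y = -0.0879

(0.0429, -0.0879, -0.3072)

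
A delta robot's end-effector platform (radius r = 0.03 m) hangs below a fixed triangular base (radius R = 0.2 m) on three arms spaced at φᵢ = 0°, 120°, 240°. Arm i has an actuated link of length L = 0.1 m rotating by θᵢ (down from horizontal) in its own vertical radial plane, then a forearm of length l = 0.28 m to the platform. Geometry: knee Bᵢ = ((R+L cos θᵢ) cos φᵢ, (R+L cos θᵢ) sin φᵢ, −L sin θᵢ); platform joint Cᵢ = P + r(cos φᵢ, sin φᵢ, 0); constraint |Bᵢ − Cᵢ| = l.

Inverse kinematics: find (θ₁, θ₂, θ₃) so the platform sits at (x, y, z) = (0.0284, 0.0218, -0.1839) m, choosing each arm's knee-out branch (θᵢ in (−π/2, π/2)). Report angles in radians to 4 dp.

arm 1 (φ=0.0°): x'=0.0284, y'=0.0218
  A cos θ + B sin θ = C:  0.1416·cos θ + -0.1839·sin θ = 0.0703
  √(A²+B²)=0.2321;  θ1 = -0.9146+1.2632 ≈ 0.3486
rotate P by −φ2: (0.0047, -0.0355, -0.1839)
  A=0.1653, B=-0.1839, C=(l²−L²−A²−y'²−z²)/(2L)=0.0299
  √(A²+B²)=0.2473;  θ2 = -0.8386+1.4494 ≈ 0.6108
φ3=240.0° → target in arm frame (-0.0331, 0.0137)
  A=0.2031, B=-0.1839, C=(l²−L²−A²−y'²−z²)/(2L)=-0.0342
  √(A²+B²)=0.2740;  θ3 = -0.7359+1.6961 ≈ 0.9602

θ₁ = 0.3486, θ₂ = 0.6108, θ₃ = 0.9602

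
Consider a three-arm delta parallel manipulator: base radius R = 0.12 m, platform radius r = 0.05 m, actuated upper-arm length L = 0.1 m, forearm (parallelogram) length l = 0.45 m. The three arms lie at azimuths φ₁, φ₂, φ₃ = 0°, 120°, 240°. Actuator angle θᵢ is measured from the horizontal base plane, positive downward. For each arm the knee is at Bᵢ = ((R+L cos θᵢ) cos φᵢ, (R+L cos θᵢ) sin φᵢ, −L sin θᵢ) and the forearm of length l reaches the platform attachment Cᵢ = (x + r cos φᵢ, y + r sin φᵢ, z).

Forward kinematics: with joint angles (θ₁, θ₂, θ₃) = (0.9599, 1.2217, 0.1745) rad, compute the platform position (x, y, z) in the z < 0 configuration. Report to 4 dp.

(-0.0423, -0.1642, -0.4650)

φ1=0.0°: virtual centre (0.1274, 0.0000, -0.0819), radius l
O2 = (0.1042·cos120.0°, 0.1042·sin120.0°, -0.0940) = (-0.0521, 0.0902, -0.0940)
O3 = (0.1685·cos240.0°, 0.1685·sin240.0°, -0.0174) = (-0.0842, -0.1459, -0.0174)
subtract pairs → two planes through P
plane₁₂: -0.3589x+0.1805y+-0.0241z = -0.0032
det = 0.1811;  x = -0.0005+0.0898z,  y = -0.0190+0.3122z
quadratic in z: (1.1055)z²+(0.1290)z+(-0.1791)=0, √Δ=0.8992 → z ∈ {-0.4650, 0.3483}; z = -0.4650 (taking z<0)
x = -0.0423, y = -0.1642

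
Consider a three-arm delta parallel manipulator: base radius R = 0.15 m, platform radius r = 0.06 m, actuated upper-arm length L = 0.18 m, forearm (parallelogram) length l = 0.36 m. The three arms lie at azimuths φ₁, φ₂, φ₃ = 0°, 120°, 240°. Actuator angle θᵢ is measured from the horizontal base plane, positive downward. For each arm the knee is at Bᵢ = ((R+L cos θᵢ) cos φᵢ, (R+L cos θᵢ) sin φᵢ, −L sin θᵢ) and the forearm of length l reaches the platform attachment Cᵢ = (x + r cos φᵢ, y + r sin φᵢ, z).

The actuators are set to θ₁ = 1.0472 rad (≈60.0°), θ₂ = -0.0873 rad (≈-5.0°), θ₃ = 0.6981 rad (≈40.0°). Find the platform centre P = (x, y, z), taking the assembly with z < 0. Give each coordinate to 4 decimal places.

(-0.1252, 0.0998, -0.3185)

arm 1 at φ=0.0°: ρ1 = 0.1800;  centre 1 = (0.1800, 0.0000, -0.1559)
φ2=120.0°: virtual centre (-0.1347, 0.2332, 0.0157), radius l
centre 3 = (0.2279·cos240.0°, 0.2279·sin240.0°, -0.1157) = (-0.1139, -0.1974, -0.1157)
|centre ₂|²−|centre ₁|² = 0.0161;  |centre ₃|²−|centre ₁|² = 0.0086
linear system: -0.6293x+0.4665y = 0.0161−0.3432z; -0.5879x+-0.3947y = 0.0086−0.0804z
det = 0.5226;  x = -0.0198+0.3309z,  y = 0.0077+-0.2892z
into |P−centre ₁|² = l²: 1.1932z² + 0.1751z + -0.0653 = 0;  Δ = 0.3423;  z = -0.3185 or 0.1718 → z<0 root = -0.3185
x = -0.1252, y = 0.0998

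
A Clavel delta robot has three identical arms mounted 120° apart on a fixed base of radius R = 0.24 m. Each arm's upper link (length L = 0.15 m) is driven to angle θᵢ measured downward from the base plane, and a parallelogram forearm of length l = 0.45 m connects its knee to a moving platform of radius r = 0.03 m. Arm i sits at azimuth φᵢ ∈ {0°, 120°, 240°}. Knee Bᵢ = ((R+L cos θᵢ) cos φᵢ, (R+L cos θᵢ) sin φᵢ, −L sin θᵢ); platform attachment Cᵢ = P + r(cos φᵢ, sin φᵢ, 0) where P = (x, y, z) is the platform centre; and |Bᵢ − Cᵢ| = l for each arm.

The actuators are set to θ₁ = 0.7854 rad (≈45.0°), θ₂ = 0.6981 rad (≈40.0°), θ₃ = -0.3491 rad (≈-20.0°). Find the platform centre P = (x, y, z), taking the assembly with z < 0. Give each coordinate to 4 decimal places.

φ1=0.0°: virtual centre (0.3161, 0.0000, -0.1061), radius l
O2 = (0.3249·cos120.0°, 0.3249·sin120.0°, -0.0964) = (-0.1625, 0.2814, -0.0964)
φ3=240.0°: virtual centre (-0.1755, -0.3039, 0.0513), radius l
subtract pairs → two planes through P
plane₁₂: -0.9570x+0.5628y+0.0193z = 0.0037
det = 1.1350;  x = -0.0093+0.1664z,  y = -0.0091+0.2487z
sphere 1 gives Az²+Bz+C=0 with A=1.0895, B=0.0993, C=-0.0853;  B²−4AC=0.3818;  roots -0.3291, 0.2380;  negative root z = -0.3291
x = -0.0640, y = -0.0910

(-0.0640, -0.0910, -0.3291)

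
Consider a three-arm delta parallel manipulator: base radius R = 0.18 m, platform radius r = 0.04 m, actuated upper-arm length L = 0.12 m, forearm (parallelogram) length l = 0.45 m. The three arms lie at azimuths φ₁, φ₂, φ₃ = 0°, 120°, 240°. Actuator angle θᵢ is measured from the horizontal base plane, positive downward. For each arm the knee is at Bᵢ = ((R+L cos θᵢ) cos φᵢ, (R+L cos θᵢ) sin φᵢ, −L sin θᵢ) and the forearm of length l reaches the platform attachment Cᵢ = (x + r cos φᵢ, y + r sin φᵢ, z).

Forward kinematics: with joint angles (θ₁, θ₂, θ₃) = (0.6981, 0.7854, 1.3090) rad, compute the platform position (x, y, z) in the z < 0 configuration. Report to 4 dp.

(0.0533, 0.0700, -0.4842)

φ1=0.0°: virtual centre (0.2319, 0.0000, -0.0771), radius l
arm 2 at φ=120.0°: e+L cos θ2 = 0.2249;  S2 = (-0.1124, 0.1947, -0.0849)
S3 = (0.1711·cos240.0°, 0.1711·sin240.0°, -0.1159) = (-0.0855, -0.1481, -0.1159)
subtract pairs → two planes through P
[-0.6887 0.3895 -0.0154]·P = -0.0020;  [-0.6349 -0.2963 -0.0776]·P = -0.0170
Cramer: x(z) = 0.0160-0.0771z;  y(z) = 0.0232-0.0966z
quadratic in z: (1.0153)z²+(0.1831)z+(-0.1494)=0, √Δ=0.8001 → z ∈ {-0.4842, 0.3039}; z = -0.4842 (taking z<0)
x = 0.0533, y = 0.0700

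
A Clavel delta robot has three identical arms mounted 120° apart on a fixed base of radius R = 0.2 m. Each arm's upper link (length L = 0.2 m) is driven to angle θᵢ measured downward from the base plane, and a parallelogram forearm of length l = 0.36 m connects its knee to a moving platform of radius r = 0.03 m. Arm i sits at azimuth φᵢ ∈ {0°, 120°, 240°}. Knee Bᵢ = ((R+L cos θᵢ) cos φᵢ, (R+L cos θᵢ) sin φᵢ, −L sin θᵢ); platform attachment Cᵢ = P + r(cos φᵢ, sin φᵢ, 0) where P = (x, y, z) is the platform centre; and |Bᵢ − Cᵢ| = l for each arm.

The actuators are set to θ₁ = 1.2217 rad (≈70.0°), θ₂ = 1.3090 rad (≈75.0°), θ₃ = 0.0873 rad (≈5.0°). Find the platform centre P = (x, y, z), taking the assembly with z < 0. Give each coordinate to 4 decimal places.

(-0.0674, -0.1457, -0.3099)

arm 1 at φ=0.0°: ρ1 = 0.2384;  centre 1 = (0.2384, 0.0000, -0.1879)
arm 2 at φ=120.0°: ρ2 = 0.2218;  centre 2 = (-0.1109, 0.1921, -0.1932)
arm 3 at φ=240.0°: ρ3 = 0.3692;  centre 3 = (-0.1846, -0.3198, -0.0174)
eliminate P² terms by subtracting sphere 1 from 2 and 3
plane₁₂: -0.6986x+0.3841y+-0.0105z = -0.0057
det = 0.7717;  x = -0.0174+0.1610z,  y = -0.0465+0.3202z
quadratic in z: (1.1284)z²+(0.2637)z+(-0.0267)=0, √Δ=0.4357 → z ∈ {-0.3099, 0.0762}; z = -0.3099 (taking z<0)
x = -0.0674, y = -0.1457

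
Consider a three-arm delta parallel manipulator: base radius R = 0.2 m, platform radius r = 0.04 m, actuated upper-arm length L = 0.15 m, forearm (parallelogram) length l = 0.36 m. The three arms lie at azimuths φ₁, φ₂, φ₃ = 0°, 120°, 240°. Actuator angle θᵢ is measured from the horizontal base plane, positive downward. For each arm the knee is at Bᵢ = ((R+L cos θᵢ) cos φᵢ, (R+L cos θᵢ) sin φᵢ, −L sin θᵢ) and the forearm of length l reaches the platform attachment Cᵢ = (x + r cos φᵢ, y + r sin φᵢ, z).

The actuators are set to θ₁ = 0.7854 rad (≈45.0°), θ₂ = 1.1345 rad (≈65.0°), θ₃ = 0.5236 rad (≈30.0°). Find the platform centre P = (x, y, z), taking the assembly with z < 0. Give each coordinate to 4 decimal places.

arm 1 at φ=0.0°: e+L cos θ1 = 0.2661;  S1 = (0.2661, 0.0000, -0.1061)
arm 2 at φ=120.0°: e+L cos θ2 = 0.2234;  S2 = (-0.1117, 0.1935, -0.1359)
φ3=240.0°: virtual centre (-0.1450, -0.2511, -0.0750), radius l
eliminate P² terms by subtracting sphere 1 from 2 and 3
linear system: -0.7555x+0.3869y = -0.0137−-0.0598z; -0.8220x+-0.5021y = 0.0076−0.0621z
Cramer: x(z) = 0.0056-0.0086z;  y(z) = -0.0244+0.1377z
into |P−S₁|² = l²: 1.0190z² + 0.2099z + -0.0499 = 0;  Δ = 0.2475;  z = -0.3471 or 0.1411 → z<0 root = -0.3471
x = 0.0086, y = -0.0722

(0.0086, -0.0722, -0.3471)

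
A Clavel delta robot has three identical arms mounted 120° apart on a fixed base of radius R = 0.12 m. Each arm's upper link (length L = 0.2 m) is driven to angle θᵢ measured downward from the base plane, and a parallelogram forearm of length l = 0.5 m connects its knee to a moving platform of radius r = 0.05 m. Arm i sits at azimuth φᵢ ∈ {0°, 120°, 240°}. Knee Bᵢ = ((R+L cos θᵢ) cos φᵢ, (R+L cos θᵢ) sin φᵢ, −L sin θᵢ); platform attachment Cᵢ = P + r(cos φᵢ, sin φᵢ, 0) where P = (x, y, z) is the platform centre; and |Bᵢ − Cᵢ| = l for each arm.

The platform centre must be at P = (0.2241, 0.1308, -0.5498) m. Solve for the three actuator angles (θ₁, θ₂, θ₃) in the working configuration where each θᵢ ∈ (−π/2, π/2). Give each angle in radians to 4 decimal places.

θ₁ = 0.3490, θ₂ = 0.9597, θ₃ = 1.3962

φ1=0.0° → target in arm frame (0.2241, 0.1308)
  A cos θ + B sin θ = C:  -0.1541·cos θ + -0.5498·sin θ = -0.3328
  √(A²+B²)=0.5710;  θ1 = -1.8441+2.1931 ≈ 0.3490
φ2=120.0° → target in arm frame (0.0012, -0.2595)
  A cos θ + B sin θ = C:  0.0688·cos θ + -0.5498·sin θ = -0.4108
  θ2 = atan2(B,A) + arccos(C/0.5541) = 0.9597
rotate P by −φ3: (-0.2253, 0.1287, -0.5498)
  A=0.2953, B=-0.5498, C=(l²−L²−A²−y'²−z²)/(2L)=-0.4901
  θ3 = atan2(B,A) + arccos(C/0.6241) = 1.3962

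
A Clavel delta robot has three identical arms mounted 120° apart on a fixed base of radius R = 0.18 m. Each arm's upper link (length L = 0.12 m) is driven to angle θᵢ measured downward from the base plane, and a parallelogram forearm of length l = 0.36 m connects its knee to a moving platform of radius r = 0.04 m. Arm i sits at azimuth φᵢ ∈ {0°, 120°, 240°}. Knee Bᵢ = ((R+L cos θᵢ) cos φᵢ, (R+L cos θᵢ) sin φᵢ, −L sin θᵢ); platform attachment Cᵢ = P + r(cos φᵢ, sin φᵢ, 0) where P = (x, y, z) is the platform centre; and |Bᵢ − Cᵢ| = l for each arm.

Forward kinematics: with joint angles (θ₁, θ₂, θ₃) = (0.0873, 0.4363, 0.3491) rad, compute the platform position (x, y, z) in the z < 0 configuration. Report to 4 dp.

centre 1 = (0.2595·cos0.0°, 0.2595·sin0.0°, -0.0105) = (0.2595, 0.0000, -0.0105)
φ2=120.0°: virtual centre (-0.1244, 0.2154, -0.0507), radius l
φ3=240.0°: virtual centre (-0.1264, -0.2189, -0.0410), radius l
subtract pairs → two planes through P
linear system: -0.7678x+0.4309y = -0.0030−-0.0805z; -0.7718x+-0.4378y = -0.0019−-0.0612z
Cramer: x(z) = 0.0032-0.0921z;  y(z) = -0.0013+0.0227z
sphere 1 gives Az²+Bz+C=0 with A=1.0090, B=0.0681, C=-0.0638;  B²−4AC=0.2620;  roots -0.2874, 0.2199;  negative root z = -0.2874
x = 0.0297, y = -0.0078

(0.0297, -0.0078, -0.2874)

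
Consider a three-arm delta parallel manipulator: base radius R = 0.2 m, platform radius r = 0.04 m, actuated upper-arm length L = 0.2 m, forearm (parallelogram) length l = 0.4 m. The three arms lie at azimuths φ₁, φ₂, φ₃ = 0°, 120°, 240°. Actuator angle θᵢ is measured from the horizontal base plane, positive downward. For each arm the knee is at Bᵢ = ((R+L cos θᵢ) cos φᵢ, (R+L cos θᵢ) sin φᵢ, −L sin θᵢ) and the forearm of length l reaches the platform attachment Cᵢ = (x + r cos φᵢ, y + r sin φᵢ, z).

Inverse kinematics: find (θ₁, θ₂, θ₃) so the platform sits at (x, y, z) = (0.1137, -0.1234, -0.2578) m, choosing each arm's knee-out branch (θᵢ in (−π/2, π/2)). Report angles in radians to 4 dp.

θ₁ = -0.1748, θ₂ = 1.2217, θ₃ = 0.2619

rotate P by −φ1: (0.1137, -0.1234, -0.2578)
  e−x'=0.0463;  (l²−L²−(e−x')²−y'²−z²)/2L = 0.0904
  γ=atan2(-0.2578,0.0463)=-1.3931;  ψ=arccos(0.3452)=1.2183;  θ1=γ+ψ≈-0.1748
rotate P by −φ2: (-0.1637, -0.0368, -0.2578)
  e−x'=0.3237;  (l²−L²−(e−x')²−y'²−z²)/2L = -0.1315
  θ2 = atan2(B,A) + arccos(C/0.4138) = 1.2217
arm 3 (φ=240.0°): x'=0.0500, y'=0.1602
  e−x'=0.1100;  (l²−L²−(e−x')²−y'²−z²)/2L = 0.0395
  √(A²+B²)=0.2803;  θ3 = -1.1676+1.4295 ≈ 0.2619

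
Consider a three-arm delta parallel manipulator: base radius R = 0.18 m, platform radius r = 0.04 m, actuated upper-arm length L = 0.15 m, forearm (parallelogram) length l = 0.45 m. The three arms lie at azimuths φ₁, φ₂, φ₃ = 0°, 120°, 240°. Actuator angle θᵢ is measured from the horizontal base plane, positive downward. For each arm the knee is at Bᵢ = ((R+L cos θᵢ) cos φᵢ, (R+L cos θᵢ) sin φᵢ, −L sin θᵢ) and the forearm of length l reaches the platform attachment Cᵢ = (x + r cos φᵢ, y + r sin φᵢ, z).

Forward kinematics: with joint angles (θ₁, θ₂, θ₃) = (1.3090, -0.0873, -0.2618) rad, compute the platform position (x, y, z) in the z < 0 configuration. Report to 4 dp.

(-0.2268, -0.0173, -0.3390)

arm 1 at φ=0.0°: e+L cos θ1 = 0.1788;  centre 1 = (0.1788, 0.0000, -0.1449)
arm 2 at φ=120.0°: e+L cos θ2 = 0.2894;  centre 2 = (-0.1447, 0.2507, 0.0131)
φ3=240.0°: virtual centre (-0.1424, -0.2467, 0.0388), radius l
|centre ₂|²−|centre ₁|² = 0.0310;  |centre ₃|²−|centre ₁|² = 0.0297
[-0.6471 0.5013 0.3159]·P = 0.0310;  [-0.6425 -0.4934 0.3674]·P = 0.0297
Cramer: x(z) = -0.0470+0.5302z;  y(z) = 0.0011+0.0542z
sphere 1 gives Az²+Bz+C=0 with A=1.2841, B=0.0504, C=-0.1305;  B²−4AC=0.6728;  roots -0.3390, 0.2998;  negative root z = -0.3390
x = -0.2268, y = -0.0173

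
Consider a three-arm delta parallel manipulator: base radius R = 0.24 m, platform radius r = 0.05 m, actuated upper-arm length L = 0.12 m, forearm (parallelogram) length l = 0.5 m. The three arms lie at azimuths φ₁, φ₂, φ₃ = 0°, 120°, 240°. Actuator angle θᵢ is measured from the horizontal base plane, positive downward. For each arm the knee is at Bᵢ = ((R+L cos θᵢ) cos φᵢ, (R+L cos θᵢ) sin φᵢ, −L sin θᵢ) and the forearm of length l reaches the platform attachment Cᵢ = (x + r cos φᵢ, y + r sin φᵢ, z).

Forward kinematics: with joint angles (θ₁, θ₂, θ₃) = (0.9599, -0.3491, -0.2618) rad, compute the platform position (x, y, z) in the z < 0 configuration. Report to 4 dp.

arm 1 at φ=0.0°: (R−r)+L cos θ1 = 0.2588;  S1 = (0.2588, 0.0000, -0.0983)
S2 = (0.3028·cos120.0°, 0.3028·sin120.0°, 0.0410) = (-0.1514, 0.2622, 0.0410)
φ3=240.0°: virtual centre (-0.1530, -0.2649, 0.0311), radius l
subtract pairs → two planes through P
linear system: -0.8204x+0.5244y = 0.0167−0.2787z; -0.8236x+-0.5299y = 0.0179−0.2587z
det = 0.8666;  x = -0.0210+0.3269z,  y = -0.0011+-0.0199z
into |P−S₁|² = l²: 1.1073z² + 0.0136z + -0.1620 = 0;  Δ = 0.7178;  z = -0.3887 or 0.3764 → z<0 root = -0.3887
x = -0.1481, y = 0.0067

(-0.1481, 0.0067, -0.3887)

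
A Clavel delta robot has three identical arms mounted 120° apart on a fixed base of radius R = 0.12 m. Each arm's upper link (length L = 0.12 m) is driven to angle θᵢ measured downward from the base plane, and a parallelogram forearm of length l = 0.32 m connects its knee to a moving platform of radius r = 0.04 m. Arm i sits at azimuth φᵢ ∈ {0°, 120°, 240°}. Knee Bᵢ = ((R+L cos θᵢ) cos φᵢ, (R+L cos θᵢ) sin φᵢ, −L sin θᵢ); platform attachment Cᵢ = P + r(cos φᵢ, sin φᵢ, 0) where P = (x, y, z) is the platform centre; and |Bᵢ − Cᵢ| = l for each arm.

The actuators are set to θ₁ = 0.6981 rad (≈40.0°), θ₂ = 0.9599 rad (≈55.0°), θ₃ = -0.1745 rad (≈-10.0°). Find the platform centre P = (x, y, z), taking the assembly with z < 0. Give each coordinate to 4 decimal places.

(-0.0330, -0.1249, -0.2888)

φ1=0.0°: virtual centre (0.1719, 0.0000, -0.0771), radius l
centre 2 = (0.1488·cos120.0°, 0.1488·sin120.0°, -0.0983) = (-0.0744, 0.1289, -0.0983)
φ3=240.0°: virtual centre (-0.0991, -0.1716, 0.0208), radius l
|centre ₂|²−|centre ₁|² = -0.0037;  |centre ₃|²−|centre ₁|² = 0.0042
linear system: -0.4927x+0.2578y = -0.0037−-0.0423z; -0.5420x+-0.3433y = 0.0042−0.1959z
det = 0.3088;  x = 0.0006+0.1165z,  y = -0.0132+0.3868z
into |P−centre ₁|² = l²: 1.1632z² + 0.1041z + -0.0669 = 0;  Δ = 0.3222;  z = -0.2888 or 0.1992 → z<0 root = -0.2888
x = -0.0330, y = -0.1249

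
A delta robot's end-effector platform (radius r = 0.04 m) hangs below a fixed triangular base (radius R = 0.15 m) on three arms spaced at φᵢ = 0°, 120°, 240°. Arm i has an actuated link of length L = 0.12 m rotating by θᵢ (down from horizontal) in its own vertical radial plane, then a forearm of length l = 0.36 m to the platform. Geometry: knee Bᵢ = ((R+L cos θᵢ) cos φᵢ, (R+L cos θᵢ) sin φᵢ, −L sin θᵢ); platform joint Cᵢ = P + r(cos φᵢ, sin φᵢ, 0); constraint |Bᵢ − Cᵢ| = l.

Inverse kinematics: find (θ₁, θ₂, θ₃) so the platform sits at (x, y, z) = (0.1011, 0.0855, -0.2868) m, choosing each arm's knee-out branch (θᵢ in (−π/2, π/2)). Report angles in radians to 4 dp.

rotate P by −φ1: (0.1011, 0.0855, -0.2868)
  A cos θ + B sin θ = C:  0.0089·cos θ + -0.2868·sin θ = 0.1065
  √(A²+B²)=0.2869;  θ1 = -1.5398+1.1906 ≈ -0.3492
arm 2 (φ=120.0°): x'=0.0235, y'=-0.1303
  A cos θ + B sin θ = C:  0.0865·cos θ + -0.2868·sin θ = 0.0353
  √(A²+B²)=0.2996;  θ2 = -1.2779+1.4525 ≈ 0.1747
arm 3 (φ=240.0°): x'=-0.1246, y'=0.0448
  e−x'=0.2346;  (l²−L²−(e−x')²−y'²−z²)/2L = -0.1004
  √(A²+B²)=0.3705;  θ3 = -0.8852+1.8452 ≈ 0.9600

θ₁ = -0.3492, θ₂ = 0.1747, θ₃ = 0.9600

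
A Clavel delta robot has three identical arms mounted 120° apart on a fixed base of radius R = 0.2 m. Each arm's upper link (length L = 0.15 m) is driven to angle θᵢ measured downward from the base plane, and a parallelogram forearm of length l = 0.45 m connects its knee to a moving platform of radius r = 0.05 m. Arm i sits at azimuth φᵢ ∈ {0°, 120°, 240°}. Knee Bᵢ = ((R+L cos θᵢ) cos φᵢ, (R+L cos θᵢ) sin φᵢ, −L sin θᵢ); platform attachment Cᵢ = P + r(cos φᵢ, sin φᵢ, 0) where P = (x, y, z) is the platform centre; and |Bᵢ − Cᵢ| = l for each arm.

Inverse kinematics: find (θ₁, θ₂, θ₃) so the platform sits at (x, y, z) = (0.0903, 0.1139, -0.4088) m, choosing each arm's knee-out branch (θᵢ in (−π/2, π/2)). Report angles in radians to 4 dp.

φ1=0.0° → target in arm frame (0.0903, 0.1139)
  A=0.0597, B=-0.4088, C=(l²−L²−A²−y'²−z²)/(2L)=-0.0122
  √(A²+B²)=0.4131;  θ1 = -1.4258+1.6003 ≈ 0.1745
φ2=120.0° → target in arm frame (0.0535, -0.1352)
  A=0.0965, B=-0.4088, C=(l²−L²−A²−y'²−z²)/(2L)=-0.0490
  √(A²+B²)=0.4200;  θ2 = -1.3390+1.6877 ≈ 0.3487
arm 3 (φ=240.0°): x'=-0.1438, y'=0.0213
  e−x'=0.2938;  (l²−L²−(e−x')²−y'²−z²)/2L = -0.2463
  √(A²+B²)=0.5034;  θ3 = -0.9477+2.0820 ≈ 1.1343

θ₁ = 0.1745, θ₂ = 0.3487, θ₃ = 1.1343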